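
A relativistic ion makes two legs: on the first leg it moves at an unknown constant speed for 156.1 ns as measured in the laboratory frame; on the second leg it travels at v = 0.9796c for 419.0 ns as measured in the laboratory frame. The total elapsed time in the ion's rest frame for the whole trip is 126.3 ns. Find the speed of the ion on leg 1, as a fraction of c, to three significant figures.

Leg 1: speed unknown; τ_1 = 156.1/γ_1.
Leg 2: γ = 1/√(1 − 0.9796²) = 1/√0.04038 = 4.976; τ_2 = 419.0/4.976 = 84.20 ns.
Total proper time: τ_1 + 84.20 = 126.3, so τ_1 = 126.3 − 84.20 = 42.10 ns.
γ_1 = 156.1/42.10 = 3.708; β = √(1 − 1/γ²) = √0.9273.

β = 0.963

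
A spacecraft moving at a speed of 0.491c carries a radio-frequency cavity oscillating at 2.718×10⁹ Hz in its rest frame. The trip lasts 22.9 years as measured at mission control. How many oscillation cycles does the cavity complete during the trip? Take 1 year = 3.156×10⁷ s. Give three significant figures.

γ = 1/√(1 − 0.491²) = 1/√0.7589 = 1.148
The oscillator's own cycle count is N = f × τ where τ is the proper time aboard the spacecraft. τ = Δt/γ = 22.9/1.148 = 19.95 years = 6.296×10⁸ s.
N = 2.718×10⁹ × 6.296×10⁸ = 1.711×10¹⁸.

N = 1.71×10¹⁸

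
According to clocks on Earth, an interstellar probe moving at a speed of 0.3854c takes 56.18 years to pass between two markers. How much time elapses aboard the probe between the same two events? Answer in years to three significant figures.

γ = 1/√(1 − 0.3854²) = 1/√0.8515 = 1.084
The interval measured on Earth is the dilated one; the clock aboard the probe measures the proper time τ = Δt/γ = 56.18/1.084 years.

τ = 51.8 years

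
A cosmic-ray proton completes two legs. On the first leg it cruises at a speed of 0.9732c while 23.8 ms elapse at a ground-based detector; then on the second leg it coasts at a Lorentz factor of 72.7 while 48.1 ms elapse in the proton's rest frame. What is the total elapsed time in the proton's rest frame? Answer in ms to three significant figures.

τ = 53.6 ms

Leg 1: γ = 1/√(1 − 0.9732²) = 1/√0.05288 = 4.349; τ_1 = 23.8/4.349 = 5.473 ms.
Leg 2: 48.1 ms is already measured in the proton's rest frame.
Total: 5.473 + 48.10 ms.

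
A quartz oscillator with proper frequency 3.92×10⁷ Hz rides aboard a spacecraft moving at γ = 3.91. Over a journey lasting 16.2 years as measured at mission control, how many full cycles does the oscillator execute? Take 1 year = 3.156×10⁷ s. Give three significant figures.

γ = 3.91
The oscillator's own cycle count is N = f × τ where τ is the proper time aboard the spacecraft. τ = Δt/γ = 16.2/3.910 = 4.143 years = 1.308×10⁸ s.
N = 3.92×10⁷ × 1.308×10⁸ = 5.126×10¹⁵.

N = 5.13×10¹⁵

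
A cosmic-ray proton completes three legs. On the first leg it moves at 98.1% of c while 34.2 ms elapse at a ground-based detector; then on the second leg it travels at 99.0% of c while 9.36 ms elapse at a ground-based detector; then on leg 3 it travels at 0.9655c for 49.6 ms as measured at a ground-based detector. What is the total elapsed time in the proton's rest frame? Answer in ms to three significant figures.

τ = 20.9 ms

Leg 1: β = 0.981; γ = 1/√(1 − 0.981²) = 1/√0.03764 = 5.154; τ_1 = 34.2/5.154 = 6.635 ms.
Leg 2: β = 0.990; γ = 1/√(1 − 0.990²) = 1/√0.01990 = 7.089; τ_2 = 9.36/7.089 = 1.320 ms.
Leg 3: γ = 1/√(1 − 0.9655²) = 1/√0.06781 = 3.840; τ_3 = 49.6/3.840 = 12.92 ms.
Total: 6.635 + 1.320 + 12.92 ms.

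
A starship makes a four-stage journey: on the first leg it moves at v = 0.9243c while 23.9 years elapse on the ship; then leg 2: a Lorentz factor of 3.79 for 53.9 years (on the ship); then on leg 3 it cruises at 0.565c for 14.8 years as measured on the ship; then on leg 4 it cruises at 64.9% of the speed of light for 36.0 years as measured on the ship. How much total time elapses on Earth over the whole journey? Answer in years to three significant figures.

Leg 1: γ = 1/√(1 − 0.9243²) = 1/√0.1457 = 2.620; Δt_1 = 2.620 × 23.9 = 62.62 years.
Leg 2: γ = 3.79; Δt_2 = 3.790 × 53.9 = 204.3 years.
Leg 3: γ = 1/√(1 − 0.565²) = 1/√0.6808 = 1.212; Δt_3 = 1.212 × 14.8 = 17.94 years.
Leg 4: β = 0.649; γ = 1/√(1 − 0.649²) = 1/√0.5788 = 1.314; Δt_4 = 1.314 × 36.0 = 47.32 years.
Total: 62.62 + 204.3 + 17.94 + 47.32 years.

Δt = 332 years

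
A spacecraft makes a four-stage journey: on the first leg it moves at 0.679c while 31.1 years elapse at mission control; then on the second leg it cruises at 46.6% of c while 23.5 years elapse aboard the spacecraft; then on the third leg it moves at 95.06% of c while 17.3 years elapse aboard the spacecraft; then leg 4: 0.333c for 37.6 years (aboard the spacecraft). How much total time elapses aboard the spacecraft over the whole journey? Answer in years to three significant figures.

τ = 101 years

Leg 1: γ = 1/√(1 − 0.679²) = 1/√0.5390 = 1.362; τ_1 = 31.1/1.362 = 22.83 years.
Leg 2: 23.5 years is already measured aboard the spacecraft.
Leg 3: 17.3 years is already measured aboard the spacecraft.
Leg 4: 37.6 years is already measured aboard the spacecraft.
Total: 22.83 + 23.50 + 17.30 + 37.60 years.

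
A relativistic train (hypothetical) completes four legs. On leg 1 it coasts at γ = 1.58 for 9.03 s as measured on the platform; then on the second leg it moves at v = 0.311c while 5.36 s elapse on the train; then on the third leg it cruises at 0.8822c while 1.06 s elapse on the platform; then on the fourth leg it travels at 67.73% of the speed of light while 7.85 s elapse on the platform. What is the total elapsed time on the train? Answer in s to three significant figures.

τ = 17.3 s

Leg 1: γ = 1.58; τ_1 = 9.03/1.580 = 5.715 s.
Leg 2: 5.36 s is already measured on the train.
Leg 3: γ = 1/√(1 − 0.8822²) = 1/√0.2217 = 2.124; τ_3 = 1.06/2.124 = 0.4991 s.
Leg 4: β = 0.6773; γ = 1/√(1 − 0.6773²) = 1/√0.5413 = 1.359; τ_4 = 7.85/1.359 = 5.775 s.
Total: 5.715 + 5.360 + 0.4991 + 5.775 s.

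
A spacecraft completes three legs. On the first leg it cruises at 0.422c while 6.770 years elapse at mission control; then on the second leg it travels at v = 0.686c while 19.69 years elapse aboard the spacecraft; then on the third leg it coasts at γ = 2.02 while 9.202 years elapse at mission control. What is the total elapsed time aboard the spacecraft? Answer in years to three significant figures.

τ = 30.4 years

Leg 1: γ = 1/√(1 − 0.422²) = 1/√0.8219 = 1.103; τ_1 = 6.770/1.103 = 6.138 years.
Leg 2: 19.69 years is already measured aboard the spacecraft.
Leg 3: γ = 2.02; τ_3 = 9.202/2.020 = 4.555 years.
Total: 6.138 + 19.69 + 4.555 years.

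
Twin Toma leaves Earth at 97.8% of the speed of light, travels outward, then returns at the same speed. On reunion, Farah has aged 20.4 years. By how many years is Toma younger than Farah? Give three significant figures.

β = 0.978; γ = 1/√(1 − 0.978²) = 1/√0.04352 = 4.794
Toma's elapsed proper time: τ = 20.4/4.794 = 4.256 years.
Age gap = Δt − τ = 20.4 − 4.256 years.

Δt − τ = 16.1 years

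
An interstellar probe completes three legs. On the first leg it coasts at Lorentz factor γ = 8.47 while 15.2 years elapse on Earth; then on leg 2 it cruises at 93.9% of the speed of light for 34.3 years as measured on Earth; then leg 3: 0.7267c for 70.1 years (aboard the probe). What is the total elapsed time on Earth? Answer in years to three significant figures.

Δt = 152 years

Leg 1: 15.2 years is already measured on Earth.
Leg 2: 34.3 years is already measured on Earth.
Leg 3: γ = 1/√(1 − 0.7267²) = 1/√0.4719 = 1.456; Δt_3 = 1.456 × 70.1 = 102.0 years.
Total: 15.20 + 34.30 + 102.0 years.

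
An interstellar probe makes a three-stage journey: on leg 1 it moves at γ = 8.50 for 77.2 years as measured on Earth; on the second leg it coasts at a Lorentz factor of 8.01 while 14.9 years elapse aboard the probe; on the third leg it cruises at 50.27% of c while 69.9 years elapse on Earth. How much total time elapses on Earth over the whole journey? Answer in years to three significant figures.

Δt = 266 years

Leg 1: 77.2 years is already measured on Earth.
Leg 2: γ = 8.01; Δt_2 = 8.010 × 14.9 = 119.3 years.
Leg 3: 69.9 years is already measured on Earth.
Total: 77.20 + 119.3 + 69.90 years.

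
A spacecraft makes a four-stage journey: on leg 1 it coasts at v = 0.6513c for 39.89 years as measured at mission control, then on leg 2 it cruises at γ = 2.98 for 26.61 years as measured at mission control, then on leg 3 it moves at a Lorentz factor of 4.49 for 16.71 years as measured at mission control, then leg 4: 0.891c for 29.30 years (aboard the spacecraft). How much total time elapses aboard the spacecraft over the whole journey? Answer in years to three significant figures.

Leg 1: γ = 1/√(1 − 0.6513²) = 1/√0.5758 = 1.318; τ_1 = 39.89/1.318 = 30.27 years.
Leg 2: γ = 2.98; τ_2 = 26.61/2.980 = 8.930 years.
Leg 3: γ = 4.49; τ_3 = 16.71/4.490 = 3.722 years.
Leg 4: 29.30 years is already measured aboard the spacecraft.
Total: 30.27 + 8.930 + 3.722 + 29.30 years.

τ = 72.2 years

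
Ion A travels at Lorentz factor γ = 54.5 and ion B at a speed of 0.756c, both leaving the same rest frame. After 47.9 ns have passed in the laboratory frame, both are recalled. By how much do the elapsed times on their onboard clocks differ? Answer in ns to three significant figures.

|τ_A − τ_B| = 30.5 ns

A: γ = 54.5; τ_A = 47.9/54.50 = 0.8789 ns.
B: γ = 1/√(1 − 0.756²) = 1/√0.4285 = 1.528; τ_B = 47.9/1.528 = 31.35 ns.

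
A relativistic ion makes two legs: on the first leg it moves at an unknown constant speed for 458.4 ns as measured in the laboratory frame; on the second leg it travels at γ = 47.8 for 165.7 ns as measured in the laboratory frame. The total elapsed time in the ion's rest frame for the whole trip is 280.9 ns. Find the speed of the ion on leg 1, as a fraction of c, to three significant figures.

β = 0.796

Leg 1: speed unknown; τ_1 = 458.4/γ_1.
Leg 2: γ = 47.8; τ_2 = 165.7/47.80 = 3.467 ns.
Total proper time: τ_1 + 3.467 = 280.9, so τ_1 = 280.9 − 3.467 = 277.4 ns.
γ_1 = 458.4/277.4 = 1.652; β = √(1 − 1/γ²) = √0.6337.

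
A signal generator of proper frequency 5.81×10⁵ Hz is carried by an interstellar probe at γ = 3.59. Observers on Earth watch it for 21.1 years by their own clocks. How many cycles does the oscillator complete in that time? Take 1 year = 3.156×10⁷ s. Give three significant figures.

N = 1.08×10¹⁴

γ = 3.59
During 21.1 years of lab time, the oscillator's proper time advances by τ = Δt/γ = 21.1/3.590 = 5.877 years = 1.855×10⁸ s.
N = f × τ = 5.81×10⁵ × 1.855×10⁸ = 1.078×10¹⁴.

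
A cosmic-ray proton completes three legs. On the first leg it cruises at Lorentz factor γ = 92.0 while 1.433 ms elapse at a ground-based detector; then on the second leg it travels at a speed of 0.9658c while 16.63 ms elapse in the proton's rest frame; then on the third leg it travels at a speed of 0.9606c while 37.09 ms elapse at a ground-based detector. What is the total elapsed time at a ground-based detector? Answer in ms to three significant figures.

Δt = 103 ms

Leg 1: 1.433 ms is already measured at a ground-based detector.
Leg 2: γ = 1/√(1 − 0.9658²) = 1/√0.06723 = 3.857; Δt_2 = 3.857 × 16.63 = 64.14 ms.
Leg 3: 37.09 ms is already measured at a ground-based detector.
Total: 1.433 + 64.14 + 37.09 ms.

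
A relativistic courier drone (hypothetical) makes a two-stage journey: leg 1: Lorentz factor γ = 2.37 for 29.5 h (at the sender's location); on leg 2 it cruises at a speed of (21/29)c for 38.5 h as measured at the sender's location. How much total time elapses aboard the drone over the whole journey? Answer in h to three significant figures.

τ = 39.0 h

Leg 1: γ = 2.37; τ_1 = 29.5/2.370 = 12.45 h.
Leg 2: γ = 1/√(1 − (21/29)²) = 29/20 = 1.450; τ_2 = 38.5/1.450 = 26.55 h.
Total: 12.45 + 26.55 h.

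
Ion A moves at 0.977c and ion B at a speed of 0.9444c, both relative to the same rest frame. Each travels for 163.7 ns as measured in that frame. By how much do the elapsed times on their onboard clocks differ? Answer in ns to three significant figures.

|τ_A − τ_B| = 18.9 ns

A: γ = 1/√(1 − 0.977²) = 1/√0.04547 = 4.690; τ_A = 163.7/4.690 = 34.91 ns.
B: γ = 1/√(1 − 0.9444²) = 1/√0.1081 = 3.041; τ_B = 163.7/3.041 = 53.82 ns.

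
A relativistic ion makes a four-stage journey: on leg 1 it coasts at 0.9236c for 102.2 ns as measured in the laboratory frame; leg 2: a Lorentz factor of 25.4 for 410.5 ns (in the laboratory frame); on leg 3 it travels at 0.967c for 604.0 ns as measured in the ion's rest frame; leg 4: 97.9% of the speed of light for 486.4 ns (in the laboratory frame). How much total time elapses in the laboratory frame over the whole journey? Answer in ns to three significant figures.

Δt = 3370 ns

Leg 1: 102.2 ns is already measured in the laboratory frame.
Leg 2: 410.5 ns is already measured in the laboratory frame.
Leg 3: γ = 1/√(1 − 0.967²) = 1/√0.06491 = 3.925; Δt_3 = 3.925 × 604.0 = 2371 ns.
Leg 4: 486.4 ns is already measured in the laboratory frame.
Total: 102.2 + 410.5 + 2371 + 486.4 ns.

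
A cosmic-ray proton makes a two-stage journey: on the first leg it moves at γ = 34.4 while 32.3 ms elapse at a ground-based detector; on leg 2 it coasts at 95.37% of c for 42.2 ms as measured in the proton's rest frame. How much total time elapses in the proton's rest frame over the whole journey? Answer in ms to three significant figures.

τ = 43.1 ms

Leg 1: γ = 34.4; τ_1 = 32.3/34.40 = 0.9390 ms.
Leg 2: 42.2 ms is already measured in the proton's rest frame.
Total: 0.9390 + 42.20 ms.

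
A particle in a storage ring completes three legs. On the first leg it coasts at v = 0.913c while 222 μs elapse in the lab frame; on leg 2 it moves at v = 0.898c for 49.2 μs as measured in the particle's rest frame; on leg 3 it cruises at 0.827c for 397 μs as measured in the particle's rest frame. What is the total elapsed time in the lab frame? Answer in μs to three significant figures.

Leg 1: 222 μs is already measured in the lab frame.
Leg 2: γ = 1/√(1 − 0.898²) = 1/√0.1936 = 2.273; Δt_2 = 2.273 × 49.2 = 111.8 μs.
Leg 3: γ = 1/√(1 − 0.827²) = 1/√0.3161 = 1.779; Δt_3 = 1.779 × 397 = 706.2 μs.
Total: 222.0 + 111.8 + 706.2 μs.

Δt = 1040 μs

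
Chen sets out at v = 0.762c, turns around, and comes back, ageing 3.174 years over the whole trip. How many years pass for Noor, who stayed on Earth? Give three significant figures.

Δt = 4.90 years

γ = 1/√(1 − 0.762²) = 1/√0.4194 = 1.544
Earth-frame duration is the dilated interval: Δt = γτ = 1.544 × 3.174 years.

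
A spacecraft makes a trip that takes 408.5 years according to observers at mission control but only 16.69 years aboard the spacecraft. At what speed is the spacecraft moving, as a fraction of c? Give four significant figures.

β = 0.9992

The proper time is measured aboard the spacecraft (both events occur at the spacecraft's location); Δt is measured at mission control. γ = Δt/τ = 408.5/16.69 = 24.48.
β = √(1 − 1/γ²) = √(1 − 0.001669) = √0.9983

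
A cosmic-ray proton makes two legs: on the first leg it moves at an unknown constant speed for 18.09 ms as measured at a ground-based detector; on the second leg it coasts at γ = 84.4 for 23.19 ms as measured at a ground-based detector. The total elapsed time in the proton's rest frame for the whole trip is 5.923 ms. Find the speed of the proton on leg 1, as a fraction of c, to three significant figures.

β = 0.950

Leg 1: speed unknown; τ_1 = 18.09/γ_1.
Leg 2: γ = 84.4; τ_2 = 23.19/84.40 = 0.2748 ms.
Total proper time: τ_1 + 0.2748 = 5.923, so τ_1 = 5.923 − 0.2748 = 5.648 ms.
γ_1 = 18.09/5.648 = 3.203; β = √(1 − 1/γ²) = √0.9025.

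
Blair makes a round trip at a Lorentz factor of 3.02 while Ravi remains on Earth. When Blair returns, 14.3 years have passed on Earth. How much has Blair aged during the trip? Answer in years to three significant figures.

γ = 3.02
Blair's clock measures proper time along the trip: τ = Δt/γ = 14.3/3.020 years.

τ = 4.74 years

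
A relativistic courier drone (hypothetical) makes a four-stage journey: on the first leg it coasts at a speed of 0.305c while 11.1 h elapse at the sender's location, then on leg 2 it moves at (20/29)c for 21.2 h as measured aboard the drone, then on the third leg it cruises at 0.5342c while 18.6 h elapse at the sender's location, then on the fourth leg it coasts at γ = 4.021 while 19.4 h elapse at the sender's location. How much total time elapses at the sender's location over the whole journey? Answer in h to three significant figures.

Δt = 78.4 h

Leg 1: 11.1 h is already measured at the sender's location.
Leg 2: γ = 1/√(1 − (20/29)²) = 29/21 ≈ 1.381; Δt_2 = 1.381 × 21.2 = 29.28 h.
Leg 3: 18.6 h is already measured at the sender's location.
Leg 4: 19.4 h is already measured at the sender's location.
Total: 11.10 + 29.28 + 18.60 + 19.40 h.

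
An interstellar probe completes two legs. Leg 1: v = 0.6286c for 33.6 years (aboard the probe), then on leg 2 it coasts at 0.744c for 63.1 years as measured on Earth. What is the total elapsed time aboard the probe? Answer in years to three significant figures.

τ = 75.8 years

Leg 1: 33.6 years is already measured aboard the probe.
Leg 2: γ = 1/√(1 − 0.744²) = 1/√0.4465 = 1.497; τ_2 = 63.1/1.497 = 42.16 years.
Total: 33.60 + 42.16 years.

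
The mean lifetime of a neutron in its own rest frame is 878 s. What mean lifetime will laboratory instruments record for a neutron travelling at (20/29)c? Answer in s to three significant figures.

Δt = 1210 s

γ = 1/√(1 − (20/29)²) = 29/21 ≈ 1.381
The rest-frame lifetime is the proper time; the lab measures the dilated interval Δt = γτ₀ = 1.381 × 878 s.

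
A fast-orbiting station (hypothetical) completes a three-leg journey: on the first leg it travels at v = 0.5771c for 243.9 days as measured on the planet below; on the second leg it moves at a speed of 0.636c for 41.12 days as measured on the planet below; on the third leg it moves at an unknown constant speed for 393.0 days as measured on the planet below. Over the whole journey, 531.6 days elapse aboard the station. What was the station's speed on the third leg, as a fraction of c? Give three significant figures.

Leg 1: γ = 1/√(1 − 0.5771²) = 1/√0.6670 = 1.224; τ_1 = 243.9/1.224 = 199.2 days.
Leg 2: γ = 1/√(1 − 0.636²) = 1/√0.5955 = 1.296; τ_2 = 41.12/1.296 = 31.73 days.
Leg 3: speed unknown; τ_3 = 393.0/γ_3.
Total proper time: 199.2 + 31.73 + τ_3 = 531.6, so τ_3 = 531.6 − 230.9 = 300.7 days.
γ_3 = 393.0/300.7 = 1.307; β = √(1 − 1/γ²) = √0.4146.

β = 0.644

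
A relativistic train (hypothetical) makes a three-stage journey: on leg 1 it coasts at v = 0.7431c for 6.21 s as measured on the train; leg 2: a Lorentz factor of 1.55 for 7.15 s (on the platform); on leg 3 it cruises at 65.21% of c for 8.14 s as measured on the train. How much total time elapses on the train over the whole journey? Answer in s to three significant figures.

τ = 19.0 s

Leg 1: 6.21 s is already measured on the train.
Leg 2: γ = 1.55; τ_2 = 7.15/1.550 = 4.613 s.
Leg 3: 8.14 s is already measured on the train.
Total: 6.210 + 4.613 + 8.140 s.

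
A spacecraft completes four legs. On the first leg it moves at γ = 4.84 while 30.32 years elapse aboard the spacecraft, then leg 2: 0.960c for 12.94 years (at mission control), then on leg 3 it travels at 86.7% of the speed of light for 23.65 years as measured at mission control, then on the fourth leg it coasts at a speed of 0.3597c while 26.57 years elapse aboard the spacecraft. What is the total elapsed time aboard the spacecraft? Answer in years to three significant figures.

τ = 72.3 years

Leg 1: 30.32 years is already measured aboard the spacecraft.
Leg 2: γ = 1/√(1 − 0.960²) = 25/7 ≈ 3.571; τ_2 = 12.94/3.571 = 3.623 years.
Leg 3: β = 0.867; γ = 1/√(1 − 0.867²) = 1/√0.2483 = 2.007; τ_3 = 23.65/2.007 = 11.78 years.
Leg 4: 26.57 years is already measured aboard the spacecraft.
Total: 30.32 + 3.623 + 11.78 + 26.57 years.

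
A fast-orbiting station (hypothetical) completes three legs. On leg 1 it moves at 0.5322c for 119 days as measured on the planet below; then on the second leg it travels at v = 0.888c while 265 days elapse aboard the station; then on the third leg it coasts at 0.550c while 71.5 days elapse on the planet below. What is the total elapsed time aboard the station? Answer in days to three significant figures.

Leg 1: γ = 1/√(1 − 0.5322²) = 1/√0.7168 = 1.181; τ_1 = 119/1.181 = 100.7 days.
Leg 2: 265 days is already measured aboard the station.
Leg 3: γ = 1/√(1 − 0.550²) = 1/√0.6975 = 1.197; τ_3 = 71.5/1.197 = 59.71 days.
Total: 100.7 + 265.0 + 59.71 days.

τ = 425 days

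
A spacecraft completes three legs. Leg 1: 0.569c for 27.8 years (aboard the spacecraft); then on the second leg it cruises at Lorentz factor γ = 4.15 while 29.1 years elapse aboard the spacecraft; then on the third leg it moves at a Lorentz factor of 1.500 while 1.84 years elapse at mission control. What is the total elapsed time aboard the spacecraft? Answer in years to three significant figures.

τ = 58.1 years

Leg 1: 27.8 years is already measured aboard the spacecraft.
Leg 2: 29.1 years is already measured aboard the spacecraft.
Leg 3: γ = 1.500; τ_3 = 1.84/1.500 = 1.227 years.
Total: 27.80 + 29.10 + 1.227 years.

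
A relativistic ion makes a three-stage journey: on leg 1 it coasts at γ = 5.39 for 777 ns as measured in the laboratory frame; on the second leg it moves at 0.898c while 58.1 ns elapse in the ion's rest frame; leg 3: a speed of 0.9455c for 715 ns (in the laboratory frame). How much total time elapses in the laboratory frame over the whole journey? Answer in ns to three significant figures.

Leg 1: 777 ns is already measured in the laboratory frame.
Leg 2: γ = 1/√(1 − 0.898²) = 1/√0.1936 = 2.273; Δt_2 = 2.273 × 58.1 = 132.0 ns.
Leg 3: 715 ns is already measured in the laboratory frame.
Total: 777.0 + 132.0 + 715.0 ns.

Δt = 1620 ns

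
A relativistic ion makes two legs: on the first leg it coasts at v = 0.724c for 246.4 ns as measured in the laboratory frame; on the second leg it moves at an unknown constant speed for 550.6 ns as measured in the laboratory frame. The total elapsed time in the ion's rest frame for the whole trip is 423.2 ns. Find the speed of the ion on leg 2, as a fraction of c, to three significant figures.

β = 0.888

Leg 1: γ = 1/√(1 − 0.724²) = 1/√0.4758 = 1.450; τ_1 = 246.4/1.450 = 170.0 ns.
Leg 2: speed unknown; τ_2 = 550.6/γ_2.
Total proper time: 170.0 + τ_2 = 423.2, so τ_2 = 423.2 − 170.0 = 253.2 ns.
γ_2 = 550.6/253.2 = 2.174; β = √(1 − 1/γ²) = √0.7885.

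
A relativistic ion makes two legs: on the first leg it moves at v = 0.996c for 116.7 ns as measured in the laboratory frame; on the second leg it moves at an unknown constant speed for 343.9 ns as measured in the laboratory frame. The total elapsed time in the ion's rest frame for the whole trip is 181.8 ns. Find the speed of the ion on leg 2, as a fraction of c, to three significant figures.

Leg 1: γ = 1/√(1 − 0.996²) = 1/√0.007984 = 11.19; τ_1 = 116.7/11.19 = 10.43 ns.
Leg 2: speed unknown; τ_2 = 343.9/γ_2.
Total proper time: 10.43 + τ_2 = 181.8, so τ_2 = 181.8 − 10.43 = 171.4 ns.
γ_2 = 343.9/171.4 = 2.007; β = √(1 − 1/γ²) = √0.7517.

β = 0.867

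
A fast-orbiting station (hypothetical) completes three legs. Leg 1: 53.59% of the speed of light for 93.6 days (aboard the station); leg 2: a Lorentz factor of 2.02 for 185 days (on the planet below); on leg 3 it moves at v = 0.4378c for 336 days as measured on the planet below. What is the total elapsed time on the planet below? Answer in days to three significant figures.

Leg 1: β = 0.5359; γ = 1/√(1 − 0.5359²) = 1/√0.7128 = 1.184; Δt_1 = 1.184 × 93.6 = 110.9 days.
Leg 2: 185 days is already measured on the planet below.
Leg 3: 336 days is already measured on the planet below.
Total: 110.9 + 185.0 + 336.0 days.

Δt = 632 days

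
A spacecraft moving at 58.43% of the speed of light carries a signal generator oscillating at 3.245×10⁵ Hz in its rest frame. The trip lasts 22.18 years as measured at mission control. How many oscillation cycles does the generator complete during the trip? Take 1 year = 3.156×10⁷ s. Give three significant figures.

N = 1.84×10¹⁴

β = 0.5843; γ = 1/√(1 − 0.5843²) = 1/√0.6586 = 1.232
The oscillator's own cycle count is N = f × τ where τ is the proper time aboard the spacecraft. τ = Δt/γ = 22.18/1.232 = 18.00 years = 5.681×10⁸ s.
N = 3.245×10⁵ × 5.681×10⁸ = 1.843×10¹⁴.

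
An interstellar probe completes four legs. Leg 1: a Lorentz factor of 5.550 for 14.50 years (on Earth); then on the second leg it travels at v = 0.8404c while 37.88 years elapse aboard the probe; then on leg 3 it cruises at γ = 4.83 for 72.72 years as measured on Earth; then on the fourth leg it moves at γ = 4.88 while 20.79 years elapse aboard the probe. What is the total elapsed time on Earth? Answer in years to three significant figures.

Leg 1: 14.50 years is already measured on Earth.
Leg 2: γ = 1/√(1 − 0.8404²) = 1/√0.2937 = 1.845; Δt_2 = 1.845 × 37.88 = 69.89 years.
Leg 3: 72.72 years is already measured on Earth.
Leg 4: γ = 4.88; Δt_4 = 4.880 × 20.79 = 101.5 years.
Total: 14.50 + 69.89 + 72.72 + 101.5 years.

Δt = 259 years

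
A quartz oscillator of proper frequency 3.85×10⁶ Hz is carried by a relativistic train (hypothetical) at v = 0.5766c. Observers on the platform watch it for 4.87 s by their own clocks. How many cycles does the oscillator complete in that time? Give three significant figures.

γ = 1/√(1 − 0.5766²) = 1/√0.6675 = 1.224
During 4.87 s of lab time, the oscillator's proper time advances by τ = Δt/γ = 4.87/1.224 = 3.979 s = 3.979×10⁰ s.
N = f × τ = 3.85×10⁶ × 3.979×10⁰ = 1.532×10⁷.

N = 1.53×10⁷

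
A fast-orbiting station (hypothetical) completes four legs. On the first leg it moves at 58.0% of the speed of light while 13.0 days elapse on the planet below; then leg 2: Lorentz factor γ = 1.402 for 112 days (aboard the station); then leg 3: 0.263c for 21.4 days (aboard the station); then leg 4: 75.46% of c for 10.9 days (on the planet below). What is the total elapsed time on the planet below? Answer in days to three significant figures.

Leg 1: 13.0 days is already measured on the planet below.
Leg 2: γ = 1.402; Δt_2 = 1.402 × 112 = 157.0 days.
Leg 3: γ = 1/√(1 − 0.263²) = 1/√0.9308 = 1.036; Δt_3 = 1.036 × 21.4 = 22.18 days.
Leg 4: 10.9 days is already measured on the planet below.
Total: 13.00 + 157.0 + 22.18 + 10.90 days.

Δt = 203 days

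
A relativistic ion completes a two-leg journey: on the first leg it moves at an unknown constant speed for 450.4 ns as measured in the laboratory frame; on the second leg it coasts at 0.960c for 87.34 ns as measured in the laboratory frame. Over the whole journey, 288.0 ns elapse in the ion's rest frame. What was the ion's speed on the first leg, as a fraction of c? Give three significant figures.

β = 0.811

Leg 1: speed unknown; τ_1 = 450.4/γ_1.
Leg 2: γ = 1/√(1 − 0.960²) = 25/7 ≈ 3.571; τ_2 = 87.34/3.571 = 24.46 ns.
Total proper time: τ_1 + 24.46 = 288.0, so τ_1 = 288.0 − 24.46 = 263.5 ns.
γ_1 = 450.4/263.5 = 1.709; β = √(1 − 1/γ²) = √0.6576.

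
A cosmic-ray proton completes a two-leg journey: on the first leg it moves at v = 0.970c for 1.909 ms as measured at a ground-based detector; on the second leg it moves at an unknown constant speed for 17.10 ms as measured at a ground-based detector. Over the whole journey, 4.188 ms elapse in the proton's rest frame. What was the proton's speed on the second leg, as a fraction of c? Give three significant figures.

Leg 1: γ = 1/√(1 − 0.970²) = 1/√0.05910 = 4.113; τ_1 = 1.909/4.113 = 0.4641 ms.
Leg 2: speed unknown; τ_2 = 17.10/γ_2.
Total proper time: 0.4641 + τ_2 = 4.188, so τ_2 = 4.188 − 0.4641 = 3.724 ms.
γ_2 = 17.10/3.724 = 4.592; β = √(1 − 1/γ²) = √0.9526.

β = 0.976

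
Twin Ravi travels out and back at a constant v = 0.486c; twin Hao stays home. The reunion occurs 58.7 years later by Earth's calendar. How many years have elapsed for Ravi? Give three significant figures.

γ = 1/√(1 − 0.486²) = 1/√0.7638 = 1.144
Ravi's clock measures proper time along the trip: τ = Δt/γ = 58.7/1.144 years.

τ = 51.3 years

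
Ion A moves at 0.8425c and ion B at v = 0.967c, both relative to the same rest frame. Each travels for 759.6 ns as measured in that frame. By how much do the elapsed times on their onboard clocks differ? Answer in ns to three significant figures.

A: γ = 1/√(1 − 0.8425²) = 1/√0.2902 = 1.856; τ_A = 759.6/1.856 = 409.2 ns.
B: γ = 1/√(1 − 0.967²) = 1/√0.06491 = 3.925; τ_B = 759.6/3.925 = 193.5 ns.

|τ_A − τ_B| = 216 ns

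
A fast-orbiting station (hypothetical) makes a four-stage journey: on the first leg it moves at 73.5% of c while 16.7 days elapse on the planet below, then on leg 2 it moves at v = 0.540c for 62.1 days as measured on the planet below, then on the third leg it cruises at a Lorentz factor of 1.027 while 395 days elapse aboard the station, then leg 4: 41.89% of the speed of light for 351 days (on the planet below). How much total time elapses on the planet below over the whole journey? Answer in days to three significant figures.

Leg 1: 16.7 days is already measured on the planet below.
Leg 2: 62.1 days is already measured on the planet below.
Leg 3: γ = 1.027; Δt_3 = 1.027 × 395 = 405.7 days.
Leg 4: 351 days is already measured on the planet below.
Total: 16.70 + 62.10 + 405.7 + 351.0 days.

Δt = 835 days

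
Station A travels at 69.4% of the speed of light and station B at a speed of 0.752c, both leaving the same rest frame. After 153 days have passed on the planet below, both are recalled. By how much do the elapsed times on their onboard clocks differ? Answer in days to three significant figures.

A: β = 0.694; γ = 1/√(1 − 0.694²) = 1/√0.5184 = 1.389; τ_A = 153/1.389 = 110.2 days.
B: γ = 1/√(1 − 0.752²) = 1/√0.4345 = 1.517; τ_B = 153/1.517 = 100.9 days.

|τ_A − τ_B| = 9.30 days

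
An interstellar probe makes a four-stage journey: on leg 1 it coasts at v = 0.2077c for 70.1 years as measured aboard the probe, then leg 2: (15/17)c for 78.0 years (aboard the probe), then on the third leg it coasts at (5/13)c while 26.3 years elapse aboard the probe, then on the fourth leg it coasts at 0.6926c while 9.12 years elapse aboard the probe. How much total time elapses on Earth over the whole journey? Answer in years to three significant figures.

Δt = 279 years

Leg 1: γ = 1/√(1 − 0.2077²) = 1/√0.9569 = 1.022; Δt_1 = 1.022 × 70.1 = 71.66 years.
Leg 2: γ = 1/√(1 − (15/17)²) = 17/8 = 2.125; Δt_2 = 2.125 × 78.0 = 165.8 years.
Leg 3: γ = 1/√(1 − (5/13)²) = 13/12 ≈ 1.083; Δt_3 = 1.083 × 26.3 = 28.49 years.
Leg 4: γ = 1/√(1 − 0.6926²) = 1/√0.5203 = 1.386; Δt_4 = 1.386 × 9.12 = 12.64 years.
Total: 71.66 + 165.8 + 28.49 + 12.64 years.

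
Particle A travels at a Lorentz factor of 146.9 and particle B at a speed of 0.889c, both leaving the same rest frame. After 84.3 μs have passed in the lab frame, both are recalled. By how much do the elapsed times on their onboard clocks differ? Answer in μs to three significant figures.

A: γ = 146.9; τ_A = 84.3/146.9 = 0.5739 μs.
B: γ = 1/√(1 − 0.889²) = 1/√0.2097 = 2.184; τ_B = 84.3/2.184 = 38.60 μs.

|τ_A − τ_B| = 38.0 μs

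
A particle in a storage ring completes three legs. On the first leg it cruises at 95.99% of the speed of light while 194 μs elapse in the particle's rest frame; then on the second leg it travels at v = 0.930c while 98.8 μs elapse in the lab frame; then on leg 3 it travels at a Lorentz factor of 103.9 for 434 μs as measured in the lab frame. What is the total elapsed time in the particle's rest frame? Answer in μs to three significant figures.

τ = 234 μs

Leg 1: 194 μs is already measured in the particle's rest frame.
Leg 2: γ = 1/√(1 − 0.930²) = 1/√0.1351 = 2.721; τ_2 = 98.8/2.721 = 36.31 μs.
Leg 3: γ = 103.9; τ_3 = 434/103.9 = 4.177 μs.
Total: 194.0 + 36.31 + 4.177 μs.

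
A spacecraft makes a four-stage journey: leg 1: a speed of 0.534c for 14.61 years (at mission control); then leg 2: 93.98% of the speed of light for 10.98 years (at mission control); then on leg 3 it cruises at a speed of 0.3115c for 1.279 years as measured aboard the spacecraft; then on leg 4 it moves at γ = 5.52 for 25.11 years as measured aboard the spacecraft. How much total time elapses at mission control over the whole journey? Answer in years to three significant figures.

Leg 1: 14.61 years is already measured at mission control.
Leg 2: 10.98 years is already measured at mission control.
Leg 3: γ = 1/√(1 − 0.3115²) = 1/√0.9030 = 1.052; Δt_3 = 1.052 × 1.279 = 1.346 years.
Leg 4: γ = 5.52; Δt_4 = 5.520 × 25.11 = 138.6 years.
Total: 14.61 + 10.98 + 1.346 + 138.6 years.

Δt = 166 years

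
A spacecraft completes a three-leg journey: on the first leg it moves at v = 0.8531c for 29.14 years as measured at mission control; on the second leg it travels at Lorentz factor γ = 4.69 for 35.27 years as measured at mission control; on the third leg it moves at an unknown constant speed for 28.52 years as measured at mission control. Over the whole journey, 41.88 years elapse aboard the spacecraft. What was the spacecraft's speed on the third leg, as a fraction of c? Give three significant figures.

β = 0.741

Leg 1: γ = 1/√(1 − 0.8531²) = 1/√0.2722 = 1.917; τ_1 = 29.14/1.917 = 15.20 years.
Leg 2: γ = 4.69; τ_2 = 35.27/4.690 = 7.520 years.
Leg 3: speed unknown; τ_3 = 28.52/γ_3.
Total proper time: 15.20 + 7.520 + τ_3 = 41.88, so τ_3 = 41.88 − 22.72 = 19.16 years.
γ_3 = 28.52/19.16 = 1.489; β = √(1 − 1/γ²) = √0.5489.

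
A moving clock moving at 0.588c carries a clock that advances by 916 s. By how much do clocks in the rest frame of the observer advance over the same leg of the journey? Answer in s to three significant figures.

γ = 1/√(1 − 0.588²) = 1/√0.6543 = 1.236
The interval measured on the moving clock is the proper time (both events occur at the same place in that frame); the lab-frame interval is Δt = γτ = 1.236 × 916 s.

Δt = 1130 s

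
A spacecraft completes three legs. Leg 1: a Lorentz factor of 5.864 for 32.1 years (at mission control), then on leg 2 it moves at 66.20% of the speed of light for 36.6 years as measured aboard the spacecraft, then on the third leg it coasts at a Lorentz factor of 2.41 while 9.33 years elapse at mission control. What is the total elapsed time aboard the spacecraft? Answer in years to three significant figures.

τ = 45.9 years

Leg 1: γ = 5.864; τ_1 = 32.1/5.864 = 5.474 years.
Leg 2: 36.6 years is already measured aboard the spacecraft.
Leg 3: γ = 2.41; τ_3 = 9.33/2.410 = 3.871 years.
Total: 5.474 + 36.60 + 3.871 years.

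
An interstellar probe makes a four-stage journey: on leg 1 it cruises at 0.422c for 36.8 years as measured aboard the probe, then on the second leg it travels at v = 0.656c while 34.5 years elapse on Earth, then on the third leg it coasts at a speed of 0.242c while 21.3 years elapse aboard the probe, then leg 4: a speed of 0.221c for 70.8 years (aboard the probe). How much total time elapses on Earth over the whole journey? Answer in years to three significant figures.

Leg 1: γ = 1/√(1 − 0.422²) = 1/√0.8219 = 1.103; Δt_1 = 1.103 × 36.8 = 40.59 years.
Leg 2: 34.5 years is already measured on Earth.
Leg 3: γ = 1/√(1 − 0.242²) = 1/√0.9414 = 1.031; Δt_3 = 1.031 × 21.3 = 21.95 years.
Leg 4: γ = 1/√(1 − 0.221²) = 1/√0.9512 = 1.025; Δt_4 = 1.025 × 70.8 = 72.59 years.
Total: 40.59 + 34.50 + 21.95 + 72.59 years.

Δt = 170 years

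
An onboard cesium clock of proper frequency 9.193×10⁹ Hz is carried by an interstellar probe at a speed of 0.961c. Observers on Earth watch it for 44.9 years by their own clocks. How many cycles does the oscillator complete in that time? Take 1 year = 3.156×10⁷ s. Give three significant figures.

N = 3.60×10¹⁸

γ = 1/√(1 − 0.961²) = 1/√0.07648 = 3.616
During 44.9 years of lab time, the oscillator's proper time advances by τ = Δt/γ = 44.9/3.616 = 12.42 years = 3.919×10⁸ s.
N = f × τ = 9.193×10⁹ × 3.919×10⁸ = 3.603×10¹⁸.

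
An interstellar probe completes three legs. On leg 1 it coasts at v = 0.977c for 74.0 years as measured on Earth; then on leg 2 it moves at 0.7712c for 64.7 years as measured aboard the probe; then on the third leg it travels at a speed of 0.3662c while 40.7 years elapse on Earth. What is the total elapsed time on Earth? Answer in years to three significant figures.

Leg 1: 74.0 years is already measured on Earth.
Leg 2: γ = 1/√(1 − 0.7712²) = 1/√0.4053 = 1.571; Δt_2 = 1.571 × 64.7 = 101.6 years.
Leg 3: 40.7 years is already measured on Earth.
Total: 74.00 + 101.6 + 40.70 years.

Δt = 216 years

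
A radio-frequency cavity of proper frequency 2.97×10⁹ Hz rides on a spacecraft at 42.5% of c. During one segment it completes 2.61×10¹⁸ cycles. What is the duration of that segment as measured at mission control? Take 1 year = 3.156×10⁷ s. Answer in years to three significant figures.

β = 0.425; γ = 1/√(1 − 0.425²) = 1/√0.8194 = 1.105
Proper time for N cycles: τ = N/f = 2.61×10¹⁸/(2.97×10⁹) = 8.788×10⁸ s = 27.84 years.
Lab-frame duration Δt = γτ = 1.105 × 27.84 = 30.76 years.

Δt = 30.8 years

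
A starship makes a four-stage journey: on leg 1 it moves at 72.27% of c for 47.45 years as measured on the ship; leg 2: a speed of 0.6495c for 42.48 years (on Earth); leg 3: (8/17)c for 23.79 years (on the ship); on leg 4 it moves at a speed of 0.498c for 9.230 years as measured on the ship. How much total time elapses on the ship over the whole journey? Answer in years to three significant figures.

Leg 1: 47.45 years is already measured on the ship.
Leg 2: γ = 1/√(1 − 0.6495²) = 1/√0.5781 = 1.315; τ_2 = 42.48/1.315 = 32.30 years.
Leg 3: 23.79 years is already measured on the ship.
Leg 4: 9.230 years is already measured on the ship.
Total: 47.45 + 32.30 + 23.79 + 9.230 years.

τ = 113 years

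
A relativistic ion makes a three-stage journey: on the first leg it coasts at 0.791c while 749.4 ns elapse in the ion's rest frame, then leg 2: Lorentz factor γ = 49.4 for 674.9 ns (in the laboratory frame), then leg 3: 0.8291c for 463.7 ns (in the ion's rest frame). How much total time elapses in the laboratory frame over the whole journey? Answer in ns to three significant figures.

Δt = 2730 ns

Leg 1: γ = 1/√(1 − 0.791²) = 1/√0.3743 = 1.634; Δt_1 = 1.634 × 749.4 = 1225 ns.
Leg 2: 674.9 ns is already measured in the laboratory frame.
Leg 3: γ = 1/√(1 − 0.8291²) = 1/√0.3126 = 1.789; Δt_3 = 1.789 × 463.7 = 829.4 ns.
Total: 1225 + 674.9 + 829.4 ns.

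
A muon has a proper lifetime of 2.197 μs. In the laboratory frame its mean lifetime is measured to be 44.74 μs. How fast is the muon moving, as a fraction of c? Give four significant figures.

γ = Δt/τ₀ = 44.74/2.197 = 20.36
β = √(1 − 1/γ²) = √(1 − 0.002411) = √0.9976

v = 0.9988c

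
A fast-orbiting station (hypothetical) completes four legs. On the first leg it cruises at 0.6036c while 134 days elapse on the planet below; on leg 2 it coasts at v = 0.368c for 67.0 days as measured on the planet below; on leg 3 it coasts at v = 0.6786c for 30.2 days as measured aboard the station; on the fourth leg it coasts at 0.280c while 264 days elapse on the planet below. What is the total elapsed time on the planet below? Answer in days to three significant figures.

Leg 1: 134 days is already measured on the planet below.
Leg 2: 67.0 days is already measured on the planet below.
Leg 3: γ = 1/√(1 − 0.6786²) = 1/√0.5395 = 1.361; Δt_3 = 1.361 × 30.2 = 41.12 days.
Leg 4: 264 days is already measured on the planet below.
Total: 134.0 + 67.00 + 41.12 + 264.0 days.

Δt = 506 days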